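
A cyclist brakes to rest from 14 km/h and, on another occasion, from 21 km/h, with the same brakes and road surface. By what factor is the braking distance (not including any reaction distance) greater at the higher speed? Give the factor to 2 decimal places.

Factor ≈ 2.25

Braking distance d = v²/(2a), so with a fixed, d ∝ v².
Factor = (21/14)² = 1.5000² = 2.2500.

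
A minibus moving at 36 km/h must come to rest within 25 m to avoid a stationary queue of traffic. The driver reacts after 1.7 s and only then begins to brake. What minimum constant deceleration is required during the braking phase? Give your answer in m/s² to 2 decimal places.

Required deceleration ≈ 6.25 m/s²

36 km/h ÷ 3.6 = 10.0000 m/s.
Distance covered during reaction = 10.0000 × 1.7 = 17.000 m.
Distance available for braking: 25 − 17.000 = 8.000 m.
v² = 2a·d ⇒ a = v²/(2d) = 10.0000² / (2 × 8.000) = 100.000 / 16.000 = 6.2500 m/s².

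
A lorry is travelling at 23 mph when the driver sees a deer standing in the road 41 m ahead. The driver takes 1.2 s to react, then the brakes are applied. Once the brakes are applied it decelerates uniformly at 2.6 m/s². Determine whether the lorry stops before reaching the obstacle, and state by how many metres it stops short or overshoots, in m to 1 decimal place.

Yes — it stops 8.3 m short of the obstacle

23 mph × 0.44704 = 10.2819 m/s.
Reaction distance = 10.2819 × 1.2 = 12.338 m.
Braking distance = v²/(2a) = 105.717 / 5.200 = 20.330 m.
Total stopping distance = 12.338 + 20.330 = 32.668 m, vs 41 m available — it stops with 41 − 32.668 = 8.332 m to spare.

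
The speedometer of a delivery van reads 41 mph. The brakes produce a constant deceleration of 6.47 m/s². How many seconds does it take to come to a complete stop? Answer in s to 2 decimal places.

Braking time ≈ 2.83 s

41 mph × 0.44704 = 18.3286 m/s.
Braking time = v/a = 18.3286 / 6.470 = 2.833 s.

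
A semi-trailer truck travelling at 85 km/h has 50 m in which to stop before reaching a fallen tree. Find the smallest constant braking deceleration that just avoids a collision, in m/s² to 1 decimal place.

85 km/h ÷ 3.6 = 23.6111 m/s.
v² = 2a·d ⇒ a = v²/(2d) = 23.6111² / (2 × 50.000) = 557.484 / 100.000 = 5.5748 m/s².

Required deceleration ≈ 5.6 m/s²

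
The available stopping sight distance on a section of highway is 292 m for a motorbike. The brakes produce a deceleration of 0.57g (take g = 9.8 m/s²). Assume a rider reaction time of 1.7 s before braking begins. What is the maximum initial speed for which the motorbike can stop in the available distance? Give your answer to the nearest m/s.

Maximum speed ≈ 48 m/s

a = 0.57 × 9.8 = 5.586 m/s².
Stopping distance: v·t_r + v²/(2a) = 292 with t_r = 1.7 s and a = 5.586 m/s².
So v² + 18.992 v − 3262.22 = 0.
Positive root: v = −a·t_r + √((a·t_r)² + 2a·d) = −9.496 + √(90.174 + 3262.22) = 48.4039 m/s.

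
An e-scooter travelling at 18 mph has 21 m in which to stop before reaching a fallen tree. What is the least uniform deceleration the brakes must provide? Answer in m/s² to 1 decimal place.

Required deceleration ≈ 1.5 m/s²

18 mph × 0.44704 = 8.0467 m/s.
v² = 2a·d ⇒ a = v²/(2d) = 8.0467² / (2 × 21.000) = 64.749 / 42.000 = 1.5416 m/s².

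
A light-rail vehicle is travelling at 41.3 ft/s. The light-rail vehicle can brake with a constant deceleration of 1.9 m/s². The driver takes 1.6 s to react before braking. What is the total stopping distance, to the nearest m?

41.3 ft/s × 0.3048 = 12.5882 m/s.
Reaction distance = v·t_r = 12.5882 × 1.6 = 20.141 m.
Braking distance = v²/(2a) = 12.5882² / (2 × 1.900) = 158.463 / 3.800 = 41.701 m.
Total = 20.141 + 41.701 = 61.842 m.

Total stopping distance ≈ 62 m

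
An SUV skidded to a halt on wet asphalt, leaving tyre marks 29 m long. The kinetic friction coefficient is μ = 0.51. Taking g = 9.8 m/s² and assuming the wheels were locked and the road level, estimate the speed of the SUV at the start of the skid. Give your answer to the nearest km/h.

Initial speed ≈ 61 km/h

Deceleration a = μg = 0.51 × 9.8 = 4.998 m/s².
v = √(2a·d) = √(2 × 4.998 × 29) = √289.884 = 17.0260 m/s.
= 17.0260 × 3.6 = 61.294 km/h.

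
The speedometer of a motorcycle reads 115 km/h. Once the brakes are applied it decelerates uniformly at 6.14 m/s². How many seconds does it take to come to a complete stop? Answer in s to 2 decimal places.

115 km/h ÷ 3.6 = 31.9444 m/s.
Braking time = v/a = 31.9444 / 6.140 = 5.203 s.

Braking time ≈ 5.20 s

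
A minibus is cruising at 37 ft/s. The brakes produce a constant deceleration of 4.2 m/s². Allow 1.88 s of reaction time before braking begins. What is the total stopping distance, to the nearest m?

Total stopping distance ≈ 36 m

37 ft/s × 0.3048 = 11.2776 m/s.
Reaction distance = v·t_r = 11.2776 × 1.88 = 21.202 m.
Braking distance = v²/(2a) = 11.2776² / (2 × 4.200) = 127.184 / 8.400 = 15.141 m.
Total = 21.202 + 15.141 = 36.343 m.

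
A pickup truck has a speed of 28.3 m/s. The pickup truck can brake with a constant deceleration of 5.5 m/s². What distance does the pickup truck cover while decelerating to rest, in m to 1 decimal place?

Braking distance = v²/(2a) = 28.3000² / (2 × 5.500) = 800.890 / 11.000 = 72.808 m.

Braking distance ≈ 72.8 m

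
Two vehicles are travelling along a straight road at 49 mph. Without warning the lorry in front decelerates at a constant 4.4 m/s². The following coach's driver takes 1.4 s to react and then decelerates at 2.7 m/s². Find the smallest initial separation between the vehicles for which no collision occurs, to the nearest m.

49 mph × 0.44704 = 21.9050 m/s.
Leader travels v²/(2a_L) = 479.829 / 8.800 = 54.526 m before stopping.
Follower covers v·t_r = 21.9050 × 1.4 = 30.667 m while reacting, then v²/(2a_F) = 479.829 / 5.400 = 88.857 m while braking, for a total of 30.667 + 88.857 = 119.524 m.
Since a_F ≤ a_L and the follower starts braking later, the follower is never slower than the leader, so the closest approach is when both have stopped.
Minimum gap = 119.524 − 54.526 = 64.998 m.

Minimum gap ≈ 65 m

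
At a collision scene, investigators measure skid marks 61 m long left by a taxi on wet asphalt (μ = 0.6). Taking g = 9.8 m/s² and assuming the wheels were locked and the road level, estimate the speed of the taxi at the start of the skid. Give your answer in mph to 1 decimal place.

Deceleration a = μg = 0.6 × 9.8 = 5.880 m/s².
v = √(2a·d) = √(2 × 5.880 × 61) = √717.360 = 26.7836 m/s.
= 26.7836 ÷ 0.44704 = 59.913 mph.

Initial speed ≈ 59.9 mph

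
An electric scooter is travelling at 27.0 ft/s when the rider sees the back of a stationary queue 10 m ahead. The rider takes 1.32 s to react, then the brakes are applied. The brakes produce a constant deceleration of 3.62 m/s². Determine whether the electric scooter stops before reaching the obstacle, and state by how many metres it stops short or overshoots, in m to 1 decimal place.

27 ft/s × 0.3048 = 8.2296 m/s.
Reaction distance = 8.2296 × 1.32 = 10.863 m.
Braking distance = v²/(2a) = 67.726 / 7.240 = 9.354 m.
Total stopping distance = 10.863 + 9.354 = 20.217 m, vs 10 m available — it cannot stop in time and overshoots by 20.217 − 10 = 10.217 m.

No — it overshoots by 10.2 m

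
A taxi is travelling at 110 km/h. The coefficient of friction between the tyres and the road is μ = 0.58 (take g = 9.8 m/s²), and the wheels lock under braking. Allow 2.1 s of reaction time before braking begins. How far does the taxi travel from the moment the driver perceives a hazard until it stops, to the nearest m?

Total stopping distance ≈ 146 m

110 km/h ÷ 3.6 = 30.5556 m/s.
a = μg = 0.58 × 9.8 = 5.684 m/s².
Reaction distance = v·t_r = 30.5556 × 2.1 = 64.167 m.
Braking distance = v²/(2a) = 30.5556² / (2 × 5.684) = 933.645 / 11.368 = 82.129 m.
Total = 64.167 + 82.129 = 146.296 m.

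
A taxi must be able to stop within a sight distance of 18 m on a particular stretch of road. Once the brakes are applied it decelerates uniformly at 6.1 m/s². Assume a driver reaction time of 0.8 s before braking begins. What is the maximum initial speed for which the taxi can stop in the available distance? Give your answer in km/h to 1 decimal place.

Maximum speed ≈ 38.6 km/h

Stopping distance: v·t_r + v²/(2a) = 18 with t_r = 0.8 s and a = 6.100 m/s².
So v² + 9.760 v − 219.60 = 0.
Positive root: v = −a·t_r + √((a·t_r)² + 2a·d) = −4.880 + √(23.814 + 219.60) = 10.7217 m/s.
10.7217 m/s × 3.6 = 38.598 km/h.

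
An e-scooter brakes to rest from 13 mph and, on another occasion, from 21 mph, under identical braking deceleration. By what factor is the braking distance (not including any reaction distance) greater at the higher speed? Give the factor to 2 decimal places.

Braking distance d = v²/(2a), so with a fixed, d ∝ v².
Factor = (21/13)² = 1.6154² = 2.6095.

Factor ≈ 2.61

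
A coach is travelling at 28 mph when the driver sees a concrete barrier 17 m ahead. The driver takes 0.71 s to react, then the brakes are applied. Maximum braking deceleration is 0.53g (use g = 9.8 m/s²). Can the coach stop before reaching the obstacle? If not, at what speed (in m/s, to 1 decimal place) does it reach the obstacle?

No — it strikes the obstacle at 8.5 m/s

28 mph × 0.44704 = 12.5171 m/s.
a = 0.53 × 9.8 = 5.194 m/s².
Reaction distance = 12.5171 × 0.71 = 8.887 m.
Braking distance needed to stop: v²/(2a) = 156.678 / 10.388 = 15.083 m, so total needed = 8.887 + 15.083 = 23.970 m > 17 m — it cannot stop.
Distance remaining when braking begins: 17 − 8.887 = 8.113 m.
v² = v₀² − 2a·d = 156.678 − 2 × 5.194 × 8.113 = 72.400 m²/s².
v = √72.400 = 8.509 m/s.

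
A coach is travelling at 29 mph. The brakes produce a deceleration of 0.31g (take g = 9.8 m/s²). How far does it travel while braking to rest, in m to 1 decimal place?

29 mph × 0.44704 = 12.9642 m/s.
a = 0.31 × 9.8 = 3.038 m/s².
Braking distance = v²/(2a) = 12.9642² / (2 × 3.038) = 168.070 / 6.076 = 27.661 m.

Braking distance ≈ 27.7 m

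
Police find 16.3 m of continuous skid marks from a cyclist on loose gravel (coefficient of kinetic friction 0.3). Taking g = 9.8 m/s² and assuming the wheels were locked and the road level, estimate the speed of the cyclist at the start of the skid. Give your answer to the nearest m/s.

Deceleration a = μg = 0.3 × 9.8 = 2.940 m/s².
v = √(2a·d) = √(2 × 2.940 × 16.3) = √95.844 = 9.7900 m/s.

Initial speed ≈ 10 m/s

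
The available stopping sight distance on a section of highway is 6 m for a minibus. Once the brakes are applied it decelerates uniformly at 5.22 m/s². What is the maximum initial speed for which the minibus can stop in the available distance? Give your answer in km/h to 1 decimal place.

v²/(2a) = d ⇒ v = √(2 × 5.220 × 6) = √62.64 = 7.9145 m/s.
7.9145 m/s × 3.6 = 28.492 km/h.

Maximum speed ≈ 28.5 km/h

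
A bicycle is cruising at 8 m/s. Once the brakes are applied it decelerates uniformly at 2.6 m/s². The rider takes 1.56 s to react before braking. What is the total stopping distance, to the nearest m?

Total stopping distance ≈ 25 m

Reaction distance = v·t_r = 8.0000 × 1.56 = 12.480 m.
Braking distance = v²/(2a) = 8.0000² / (2 × 2.600) = 64.000 / 5.200 = 12.308 m.
Total = 12.480 + 12.308 = 24.788 m.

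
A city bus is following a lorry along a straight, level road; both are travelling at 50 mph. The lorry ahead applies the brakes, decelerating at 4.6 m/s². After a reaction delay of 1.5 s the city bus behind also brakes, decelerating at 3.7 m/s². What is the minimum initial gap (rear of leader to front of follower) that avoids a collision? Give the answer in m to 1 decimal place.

50 mph × 0.44704 = 22.3520 m/s.
Leader travels v²/(2a_L) = 499.612 / 9.200 = 54.306 m before stopping.
Follower covers v·t_r = 22.3520 × 1.5 = 33.528 m while reacting, then v²/(2a_F) = 499.612 / 7.400 = 67.515 m while braking, for a total of 33.528 + 67.515 = 101.043 m.
Since a_F ≤ a_L and the follower starts braking later, the follower is never slower than the leader, so the closest approach is when both have stopped.
Minimum gap = 101.043 − 54.306 = 46.737 m.

Minimum gap ≈ 46.7 m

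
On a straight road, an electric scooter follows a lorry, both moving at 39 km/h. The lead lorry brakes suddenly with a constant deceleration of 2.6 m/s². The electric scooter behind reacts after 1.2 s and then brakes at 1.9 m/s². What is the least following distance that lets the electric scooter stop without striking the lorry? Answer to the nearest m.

39 km/h ÷ 3.6 = 10.8333 m/s.
Leader travels v²/(2a_L) = 117.360 / 5.200 = 22.569 m before stopping.
Follower covers v·t_r = 10.8333 × 1.2 = 13.000 m while reacting, then v²/(2a_F) = 117.360 / 3.800 = 30.884 m while braking, for a total of 13.000 + 30.884 = 43.884 m.
Since a_F ≤ a_L and the follower starts braking later, the follower is never slower than the leader, so the closest approach is when both have stopped.
Minimum gap = 43.884 − 22.569 = 21.315 m.

Minimum gap ≈ 21 m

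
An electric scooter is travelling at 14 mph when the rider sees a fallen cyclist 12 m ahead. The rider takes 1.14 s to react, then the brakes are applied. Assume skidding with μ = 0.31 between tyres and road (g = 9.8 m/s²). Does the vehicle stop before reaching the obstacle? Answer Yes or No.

14 mph × 0.44704 = 6.2586 m/s.
a = μg = 0.31 × 9.8 = 3.038 m/s².
Reaction distance = 6.2586 × 1.14 = 7.135 m.
Braking distance = v²/(2a) = 39.170 / 6.076 = 6.447 m.
Total stopping distance = 7.135 + 6.447 = 13.582 m, vs 12 m available — it cannot stop in time and overshoots by 13.582 − 12 = 1.582 m.

No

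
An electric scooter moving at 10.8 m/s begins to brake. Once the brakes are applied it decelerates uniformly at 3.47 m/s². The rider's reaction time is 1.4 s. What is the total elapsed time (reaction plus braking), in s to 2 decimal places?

Braking time = v/a = 10.8000 / 3.470 = 3.112 s.
Total = 1.4 + 3.112 = 4.512 s.

Total time ≈ 4.51 s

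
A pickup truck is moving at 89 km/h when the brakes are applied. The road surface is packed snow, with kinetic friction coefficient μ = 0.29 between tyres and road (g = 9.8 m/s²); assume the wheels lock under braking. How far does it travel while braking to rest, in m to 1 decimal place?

89 km/h ÷ 3.6 = 24.7222 m/s.
a = μg = 0.29 × 9.8 = 2.842 m/s².
Braking distance = v²/(2a) = 24.7222² / (2 × 2.842) = 611.187 / 5.684 = 107.528 m.

Braking distance ≈ 107.5 m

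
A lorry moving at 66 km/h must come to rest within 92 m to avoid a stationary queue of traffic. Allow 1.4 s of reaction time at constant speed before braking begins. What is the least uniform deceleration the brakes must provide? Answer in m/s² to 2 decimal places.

66 km/h ÷ 3.6 = 18.3333 m/s.
Distance covered during reaction = 18.3333 × 1.4 = 25.667 m.
Distance available for braking: 92 − 25.667 = 66.333 m.
v² = 2a·d ⇒ a = v²/(2d) = 18.3333² / (2 × 66.333) = 336.110 / 132.666 = 2.5335 m/s².

Required deceleration ≈ 2.53 m/s²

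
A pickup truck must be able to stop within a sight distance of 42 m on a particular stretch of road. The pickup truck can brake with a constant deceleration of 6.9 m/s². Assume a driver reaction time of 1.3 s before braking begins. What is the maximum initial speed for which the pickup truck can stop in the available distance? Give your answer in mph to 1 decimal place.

Stopping distance: v·t_r + v²/(2a) = 42 with t_r = 1.3 s and a = 6.900 m/s².
So v² + 17.940 v − 579.60 = 0.
Positive root: v = −a·t_r + √((a·t_r)² + 2a·d) = −8.970 + √(80.461 + 579.60) = 16.7217 m/s.
16.7217 m/s ÷ 0.44704 = 37.405 mph.

Maximum speed ≈ 37.4 mph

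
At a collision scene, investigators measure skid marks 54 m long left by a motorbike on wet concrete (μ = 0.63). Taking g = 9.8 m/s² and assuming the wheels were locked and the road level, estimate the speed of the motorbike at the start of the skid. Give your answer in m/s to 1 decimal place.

Initial speed ≈ 25.8 m/s

Deceleration a = μg = 0.63 × 9.8 = 6.174 m/s².
v = √(2a·d) = √(2 × 6.174 × 54) = √666.792 = 25.8223 m/s.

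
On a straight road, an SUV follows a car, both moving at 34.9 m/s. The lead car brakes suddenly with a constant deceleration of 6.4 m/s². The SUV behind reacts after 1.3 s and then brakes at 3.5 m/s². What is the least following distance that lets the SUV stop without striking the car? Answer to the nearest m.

Minimum gap ≈ 124 m

Leader travels v²/(2a_L) = 1218.010 / 12.800 = 95.157 m before stopping.
Follower covers v·t_r = 34.9000 × 1.3 = 45.370 m while reacting, then v²/(2a_F) = 1218.010 / 7.000 = 174.001 m while braking, for a total of 45.370 + 174.001 = 219.371 m.
Since a_F ≤ a_L and the follower starts braking later, the follower is never slower than the leader, so the closest approach is when both have stopped.
Minimum gap = 219.371 − 95.157 = 124.214 m.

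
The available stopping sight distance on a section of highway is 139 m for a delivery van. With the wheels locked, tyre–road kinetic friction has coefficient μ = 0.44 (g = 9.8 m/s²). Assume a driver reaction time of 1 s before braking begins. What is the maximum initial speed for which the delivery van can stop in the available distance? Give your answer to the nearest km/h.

a = μg = 0.44 × 9.8 = 4.312 m/s².
Stopping distance: v·t_r + v²/(2a) = 139 with t_r = 1 s and a = 4.312 m/s².
So v² + 8.624 v − 1198.74 = 0.
Positive root: v = −a·t_r + √((a·t_r)² + 2a·d) = −4.312 + √(18.593 + 1198.74) = 30.5783 m/s.
30.5783 m/s × 3.6 = 110.082 km/h.

Maximum speed ≈ 110 km/h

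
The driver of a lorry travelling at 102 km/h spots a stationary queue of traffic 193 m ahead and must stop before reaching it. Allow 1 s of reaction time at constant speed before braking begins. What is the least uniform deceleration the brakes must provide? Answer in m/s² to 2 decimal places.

102 km/h ÷ 3.6 = 28.3333 m/s.
Distance covered during reaction = 28.3333 × 1 = 28.333 m.
Distance available for braking: 193 − 28.333 = 164.667 m.
v² = 2a·d ⇒ a = v²/(2d) = 28.3333² / (2 × 164.667) = 802.776 / 329.334 = 2.4376 m/s².

Required deceleration ≈ 2.44 m/s²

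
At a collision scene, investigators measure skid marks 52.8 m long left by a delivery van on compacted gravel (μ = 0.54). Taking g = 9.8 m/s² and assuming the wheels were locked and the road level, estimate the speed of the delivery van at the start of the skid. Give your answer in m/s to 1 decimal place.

Initial speed ≈ 23.6 m/s

Deceleration a = μg = 0.54 × 9.8 = 5.292 m/s².
v = √(2a·d) = √(2 × 5.292 × 52.8) = √558.835 = 23.6397 m/s.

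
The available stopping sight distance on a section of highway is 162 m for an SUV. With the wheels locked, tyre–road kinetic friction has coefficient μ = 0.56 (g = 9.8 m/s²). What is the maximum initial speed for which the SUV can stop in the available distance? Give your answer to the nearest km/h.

Maximum speed ≈ 152 km/h

a = μg = 0.56 × 9.8 = 5.488 m/s².
v²/(2a) = d ⇒ v = √(2 × 5.488 × 162) = √1778.11 = 42.1676 m/s.
42.1676 m/s × 3.6 = 151.803 km/h.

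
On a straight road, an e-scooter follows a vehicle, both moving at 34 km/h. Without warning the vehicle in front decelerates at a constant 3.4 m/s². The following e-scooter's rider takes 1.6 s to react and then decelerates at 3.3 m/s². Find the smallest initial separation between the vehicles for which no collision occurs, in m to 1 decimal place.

34 km/h ÷ 3.6 = 9.4444 m/s.
Leader travels v²/(2a_L) = 89.197 / 6.800 = 13.117 m before stopping.
Follower covers v·t_r = 9.4444 × 1.6 = 15.111 m while reacting, then v²/(2a_F) = 89.197 / 6.600 = 13.515 m while braking, for a total of 15.111 + 13.515 = 28.626 m.
Since a_F ≤ a_L and the follower starts braking later, the follower is never slower than the leader, so the closest approach is when both have stopped.
Minimum gap = 28.626 − 13.117 = 15.509 m.

Minimum gap ≈ 15.5 m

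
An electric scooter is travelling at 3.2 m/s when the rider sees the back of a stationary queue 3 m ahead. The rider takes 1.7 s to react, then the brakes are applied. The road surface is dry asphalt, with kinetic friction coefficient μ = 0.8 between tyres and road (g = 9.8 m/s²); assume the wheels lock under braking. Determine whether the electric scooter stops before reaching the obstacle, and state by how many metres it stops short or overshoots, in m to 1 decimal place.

a = μg = 0.8 × 9.8 = 7.840 m/s².
Reaction distance = 3.2000 × 1.7 = 5.440 m.
Braking distance = v²/(2a) = 10.240 / 15.680 = 0.653 m.
Total stopping distance = 5.440 + 0.653 = 6.093 m, vs 3 m available — it cannot stop in time and overshoots by 6.093 − 3 = 3.093 m.

No — it overshoots by 3.1 m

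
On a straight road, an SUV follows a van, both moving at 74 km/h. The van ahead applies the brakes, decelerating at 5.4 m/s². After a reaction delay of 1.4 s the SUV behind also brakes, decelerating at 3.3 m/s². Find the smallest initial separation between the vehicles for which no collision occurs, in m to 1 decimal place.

74 km/h ÷ 3.6 = 20.5556 m/s.
Leader travels v²/(2a_L) = 422.533 / 10.800 = 39.123 m before stopping.
Follower covers v·t_r = 20.5556 × 1.4 = 28.778 m while reacting, then v²/(2a_F) = 422.533 / 6.600 = 64.020 m while braking, for a total of 28.778 + 64.020 = 92.798 m.
Since a_F ≤ a_L and the follower starts braking later, the follower is never slower than the leader, so the closest approach is when both have stopped.
Minimum gap = 92.798 − 39.123 = 53.675 m.

Minimum gap ≈ 53.7 m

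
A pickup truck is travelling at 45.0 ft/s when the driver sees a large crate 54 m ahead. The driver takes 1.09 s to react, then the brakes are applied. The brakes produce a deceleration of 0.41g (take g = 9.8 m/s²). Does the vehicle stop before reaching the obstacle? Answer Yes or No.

Yes

45 ft/s × 0.3048 = 13.7160 m/s.
a = 0.41 × 9.8 = 4.018 m/s².
Reaction distance = 13.7160 × 1.09 = 14.950 m.
Braking distance = v²/(2a) = 188.129 / 8.036 = 23.411 m.
Total stopping distance = 14.950 + 23.411 = 38.361 m, vs 54 m available — it stops with 54 − 38.361 = 15.639 m to spare.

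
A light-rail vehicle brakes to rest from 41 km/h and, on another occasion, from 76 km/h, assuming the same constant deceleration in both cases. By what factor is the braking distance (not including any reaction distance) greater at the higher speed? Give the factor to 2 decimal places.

Factor ≈ 3.44

Braking distance d = v²/(2a), so with a fixed, d ∝ v².
Factor = (76/41)² = 1.8537² = 3.4362.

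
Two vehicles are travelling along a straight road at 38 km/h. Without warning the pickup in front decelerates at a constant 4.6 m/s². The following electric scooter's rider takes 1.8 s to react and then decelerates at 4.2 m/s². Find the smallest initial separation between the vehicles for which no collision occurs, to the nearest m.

38 km/h ÷ 3.6 = 10.5556 m/s.
Leader travels v²/(2a_L) = 111.421 / 9.200 = 12.111 m before stopping.
Follower covers v·t_r = 10.5556 × 1.8 = 19.000 m while reacting, then v²/(2a_F) = 111.421 / 8.400 = 13.264 m while braking, for a total of 19.000 + 13.264 = 32.264 m.
Since a_F ≤ a_L and the follower starts braking later, the follower is never slower than the leader, so the closest approach is when both have stopped.
Minimum gap = 32.264 − 12.111 = 20.153 m.

Minimum gap ≈ 20 m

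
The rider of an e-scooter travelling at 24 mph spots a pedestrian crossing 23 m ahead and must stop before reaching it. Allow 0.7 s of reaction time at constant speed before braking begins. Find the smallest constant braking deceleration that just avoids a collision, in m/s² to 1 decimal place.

Required deceleration ≈ 3.7 m/s²

24 mph × 0.44704 = 10.7290 m/s.
Distance covered during reaction = 10.7290 × 0.7 = 7.510 m.
Distance available for braking: 23 − 7.510 = 15.490 m.
v² = 2a·d ⇒ a = v²/(2d) = 10.7290² / (2 × 15.490) = 115.111 / 30.980 = 3.7157 m/s².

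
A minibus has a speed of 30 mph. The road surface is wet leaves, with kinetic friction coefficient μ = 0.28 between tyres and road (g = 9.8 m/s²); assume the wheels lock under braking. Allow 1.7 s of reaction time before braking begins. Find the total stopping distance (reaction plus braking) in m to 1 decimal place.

Total stopping distance ≈ 55.6 m

30 mph × 0.44704 = 13.4112 m/s.
a = μg = 0.28 × 9.8 = 2.744 m/s².
Reaction distance = v·t_r = 13.4112 × 1.7 = 22.799 m.
Braking distance = v²/(2a) = 13.4112² / (2 × 2.744) = 179.860 / 5.488 = 32.773 m.
Total = 22.799 + 32.773 = 55.572 m.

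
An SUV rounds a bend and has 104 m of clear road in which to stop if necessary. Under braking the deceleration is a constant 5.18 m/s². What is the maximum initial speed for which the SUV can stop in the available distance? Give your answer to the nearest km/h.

Maximum speed ≈ 118 km/h

v²/(2a) = d ⇒ v = √(2 × 5.180 × 104) = √1077.44 = 32.8244 m/s.
32.8244 m/s × 3.6 = 118.168 km/h.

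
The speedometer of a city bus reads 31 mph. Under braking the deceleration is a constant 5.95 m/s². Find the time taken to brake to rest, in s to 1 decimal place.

31 mph × 0.44704 = 13.8582 m/s.
Braking time = v/a = 13.8582 / 5.950 = 2.329 s.

Braking time ≈ 2.3 s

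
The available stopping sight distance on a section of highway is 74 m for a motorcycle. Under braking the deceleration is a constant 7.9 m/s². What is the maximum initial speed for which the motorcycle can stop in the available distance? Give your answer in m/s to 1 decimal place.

Maximum speed ≈ 34.2 m/s

v²/(2a) = d ⇒ v = √(2 × 7.900 × 74) = √1169.20 = 34.1936 m/s.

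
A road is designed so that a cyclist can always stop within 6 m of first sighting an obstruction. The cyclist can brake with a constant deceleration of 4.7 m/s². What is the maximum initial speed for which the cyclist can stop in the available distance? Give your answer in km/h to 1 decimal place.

v²/(2a) = d ⇒ v = √(2 × 4.700 × 6) = √56.40 = 7.5100 m/s.
7.5100 m/s × 3.6 = 27.036 km/h.

Maximum speed ≈ 27.0 km/h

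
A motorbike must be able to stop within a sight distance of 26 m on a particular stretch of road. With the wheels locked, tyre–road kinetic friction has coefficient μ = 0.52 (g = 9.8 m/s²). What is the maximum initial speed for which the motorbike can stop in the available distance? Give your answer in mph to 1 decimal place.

a = μg = 0.52 × 9.8 = 5.096 m/s².
v²/(2a) = d ⇒ v = √(2 × 5.096 × 26) = √264.99 = 16.2785 m/s.
16.2785 m/s ÷ 0.44704 = 36.414 mph.

Maximum speed ≈ 36.4 mph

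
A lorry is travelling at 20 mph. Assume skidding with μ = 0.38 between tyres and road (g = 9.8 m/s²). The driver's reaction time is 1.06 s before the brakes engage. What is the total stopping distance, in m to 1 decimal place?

Total stopping distance ≈ 20.2 m

20 mph × 0.44704 = 8.9408 m/s.
a = μg = 0.38 × 9.8 = 3.724 m/s².
Reaction distance = v·t_r = 8.9408 × 1.06 = 9.477 m.
Braking distance = v²/(2a) = 8.9408² / (2 × 3.724) = 79.938 / 7.448 = 10.733 m.
Total = 9.477 + 10.733 = 20.210 m.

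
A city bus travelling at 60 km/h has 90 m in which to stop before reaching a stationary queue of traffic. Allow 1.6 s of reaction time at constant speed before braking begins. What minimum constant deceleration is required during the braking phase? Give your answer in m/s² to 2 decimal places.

Required deceleration ≈ 2.19 m/s²

60 km/h ÷ 3.6 = 16.6667 m/s.
Distance covered during reaction = 16.6667 × 1.6 = 26.667 m.
Distance available for braking: 90 − 26.667 = 63.333 m.
v² = 2a·d ⇒ a = v²/(2d) = 16.6667² / (2 × 63.333) = 277.779 / 126.666 = 2.1930 m/s².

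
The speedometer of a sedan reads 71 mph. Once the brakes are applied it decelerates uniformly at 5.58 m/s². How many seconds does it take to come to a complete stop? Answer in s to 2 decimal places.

71 mph × 0.44704 = 31.7398 m/s.
Braking time = v/a = 31.7398 / 5.580 = 5.688 s.

Braking time ≈ 5.69 s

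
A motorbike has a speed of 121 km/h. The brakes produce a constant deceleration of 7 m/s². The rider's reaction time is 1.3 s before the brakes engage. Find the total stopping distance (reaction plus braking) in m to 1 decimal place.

Total stopping distance ≈ 124.4 m

121 km/h ÷ 3.6 = 33.6111 m/s.
Reaction distance = v·t_r = 33.6111 × 1.3 = 43.694 m.
Braking distance = v²/(2a) = 33.6111² / (2 × 7.000) = 1129.706 / 14.000 = 80.693 m.
Total = 43.694 + 80.693 = 124.387 m.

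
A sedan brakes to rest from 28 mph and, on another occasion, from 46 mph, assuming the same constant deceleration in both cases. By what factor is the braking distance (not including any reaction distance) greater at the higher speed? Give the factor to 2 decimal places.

Braking distance d = v²/(2a), so with a fixed, d ∝ v².
Factor = (46/28)² = 1.6429² = 2.6991.

Factor ≈ 2.70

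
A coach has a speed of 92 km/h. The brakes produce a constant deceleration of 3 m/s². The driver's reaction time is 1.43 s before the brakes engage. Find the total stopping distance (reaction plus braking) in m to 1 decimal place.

Total stopping distance ≈ 145.4 m

92 km/h ÷ 3.6 = 25.5556 m/s.
Reaction distance = v·t_r = 25.5556 × 1.43 = 36.545 m.
Braking distance = v²/(2a) = 25.5556² / (2 × 3.000) = 653.089 / 6.000 = 108.848 m.
Total = 36.545 + 108.848 = 145.393 m.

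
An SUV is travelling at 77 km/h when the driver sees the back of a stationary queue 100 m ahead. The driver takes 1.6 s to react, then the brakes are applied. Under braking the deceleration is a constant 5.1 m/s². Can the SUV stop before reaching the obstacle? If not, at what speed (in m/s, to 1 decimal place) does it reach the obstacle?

77 km/h ÷ 3.6 = 21.3889 m/s.
Reaction distance = 21.3889 × 1.6 = 34.222 m.
Braking distance = v²/(2a) = 457.485 / 10.200 = 44.851 m.
Total stopping distance = 34.222 + 44.851 = 79.073 m, vs 100 m available — it stops with 100 − 79.073 = 20.927 m to spare.

Yes — it stops about 20.9 m short of the obstacle, so it never reaches it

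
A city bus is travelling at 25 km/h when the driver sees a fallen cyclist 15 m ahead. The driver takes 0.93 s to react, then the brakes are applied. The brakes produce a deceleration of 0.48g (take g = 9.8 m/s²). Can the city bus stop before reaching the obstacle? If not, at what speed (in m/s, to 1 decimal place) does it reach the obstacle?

25 km/h ÷ 3.6 = 6.9444 m/s.
a = 0.48 × 9.8 = 4.704 m/s².
Reaction distance = 6.9444 × 0.93 = 6.458 m.
Braking distance = v²/(2a) = 48.225 / 9.408 = 5.126 m.
Total stopping distance = 6.458 + 5.126 = 11.584 m, vs 15 m available — it stops with 15 − 11.584 = 3.416 m to spare.

Yes — it stops about 3.4 m short of the obstacle, so it never reaches it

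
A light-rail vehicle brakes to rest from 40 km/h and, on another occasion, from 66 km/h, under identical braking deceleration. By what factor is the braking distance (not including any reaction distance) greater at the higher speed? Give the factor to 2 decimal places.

Braking distance d = v²/(2a), so with a fixed, d ∝ v².
Factor = (66/40)² = 1.6500² = 2.7225.

Factor ≈ 2.72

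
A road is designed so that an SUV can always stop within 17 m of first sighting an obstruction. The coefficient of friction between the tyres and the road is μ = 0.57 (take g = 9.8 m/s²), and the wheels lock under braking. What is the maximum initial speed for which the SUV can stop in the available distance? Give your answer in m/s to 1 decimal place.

Maximum speed ≈ 13.8 m/s

a = μg = 0.57 × 9.8 = 5.586 m/s².
v²/(2a) = d ⇒ v = √(2 × 5.586 × 17) = √189.92 = 13.7811 m/s.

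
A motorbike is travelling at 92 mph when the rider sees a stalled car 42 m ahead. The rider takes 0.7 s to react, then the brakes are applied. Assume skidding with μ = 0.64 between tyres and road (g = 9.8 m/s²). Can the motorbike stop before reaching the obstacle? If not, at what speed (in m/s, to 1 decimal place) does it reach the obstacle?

92 mph × 0.44704 = 41.1277 m/s.
a = μg = 0.64 × 9.8 = 6.272 m/s².
Reaction distance = 41.1277 × 0.7 = 28.789 m.
Braking distance needed to stop: v²/(2a) = 1691.488 / 12.544 = 134.844 m, so total needed = 28.789 + 134.844 = 163.633 m > 42 m — it cannot stop.
Distance remaining when braking begins: 42 − 28.789 = 13.211 m.
v² = v₀² − 2a·d = 1691.488 − 2 × 6.272 × 13.211 = 1525.769 m²/s².
v = √1525.769 = 39.061 m/s.

No — it strikes the obstacle at 39.1 m/s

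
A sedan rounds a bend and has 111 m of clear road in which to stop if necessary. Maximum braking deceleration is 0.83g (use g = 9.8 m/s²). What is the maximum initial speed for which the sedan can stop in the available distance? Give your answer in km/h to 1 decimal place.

Maximum speed ≈ 153.0 km/h

a = 0.83 × 9.8 = 8.134 m/s².
v²/(2a) = d ⇒ v = √(2 × 8.134 × 111) = √1805.75 = 42.4941 m/s.
42.4941 m/s × 3.6 = 152.979 km/h.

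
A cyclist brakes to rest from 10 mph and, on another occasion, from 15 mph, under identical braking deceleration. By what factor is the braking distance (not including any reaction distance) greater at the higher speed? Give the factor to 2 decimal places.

Braking distance d = v²/(2a), so with a fixed, d ∝ v².
Factor = (15/10)² = 1.5000² = 2.2500.

Factor ≈ 2.25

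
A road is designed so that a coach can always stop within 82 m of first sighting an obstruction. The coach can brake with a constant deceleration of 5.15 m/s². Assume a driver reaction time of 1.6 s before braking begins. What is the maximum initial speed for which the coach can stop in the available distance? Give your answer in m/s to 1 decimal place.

Maximum speed ≈ 22.0 m/s

Stopping distance: v·t_r + v²/(2a) = 82 with t_r = 1.6 s and a = 5.150 m/s².
So v² + 16.480 v − 844.60 = 0.
Positive root: v = −a·t_r + √((a·t_r)² + 2a·d) = −8.240 + √(67.898 + 844.60) = 21.9676 m/s.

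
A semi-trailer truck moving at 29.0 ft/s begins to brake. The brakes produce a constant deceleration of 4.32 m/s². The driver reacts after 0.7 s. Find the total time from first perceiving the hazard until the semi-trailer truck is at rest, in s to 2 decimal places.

29 ft/s × 0.3048 = 8.8392 m/s.
Braking time = v/a = 8.8392 / 4.320 = 2.046 s.
Total = 0.7 + 2.046 = 2.746 s.

Total time ≈ 2.75 s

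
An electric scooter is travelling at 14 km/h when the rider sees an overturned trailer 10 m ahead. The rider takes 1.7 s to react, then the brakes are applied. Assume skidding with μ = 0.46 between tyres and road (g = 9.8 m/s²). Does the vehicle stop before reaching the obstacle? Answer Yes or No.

14 km/h ÷ 3.6 = 3.8889 m/s.
a = μg = 0.46 × 9.8 = 4.508 m/s².
Reaction distance = 3.8889 × 1.7 = 6.611 m.
Braking distance = v²/(2a) = 15.124 / 9.016 = 1.677 m.
Total stopping distance = 6.611 + 1.677 = 8.288 m, vs 10 m available — it stops with 10 − 8.288 = 1.712 m to spare.

Yes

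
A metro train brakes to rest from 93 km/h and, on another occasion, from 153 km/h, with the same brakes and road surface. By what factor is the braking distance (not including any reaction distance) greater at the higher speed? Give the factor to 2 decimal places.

Braking distance d = v²/(2a), so with a fixed, d ∝ v².
Factor = (153/93)² = 1.6452² = 2.7067.

Factor ≈ 2.71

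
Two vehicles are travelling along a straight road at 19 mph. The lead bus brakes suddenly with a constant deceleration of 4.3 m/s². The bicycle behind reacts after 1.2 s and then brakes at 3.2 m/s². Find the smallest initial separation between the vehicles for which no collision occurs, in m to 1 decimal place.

Minimum gap ≈ 13.1 m

19 mph × 0.44704 = 8.4938 m/s.
Leader travels v²/(2a_L) = 72.145 / 8.600 = 8.389 m before stopping.
Follower covers v·t_r = 8.4938 × 1.2 = 10.193 m while reacting, then v²/(2a_F) = 72.145 / 6.400 = 11.273 m while braking, for a total of 10.193 + 11.273 = 21.466 m.
Since a_F ≤ a_L and the follower starts braking later, the follower is never slower than the leader, so the closest approach is when both have stopped.
Minimum gap = 21.466 − 8.389 = 13.077 m.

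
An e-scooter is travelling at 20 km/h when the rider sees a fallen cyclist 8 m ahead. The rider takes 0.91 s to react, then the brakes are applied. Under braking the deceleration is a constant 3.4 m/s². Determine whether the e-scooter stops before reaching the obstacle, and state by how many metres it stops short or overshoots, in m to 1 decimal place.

No — it overshoots by 1.6 m

20 km/h ÷ 3.6 = 5.5556 m/s.
Reaction distance = 5.5556 × 0.91 = 5.056 m.
Braking distance = v²/(2a) = 30.865 / 6.800 = 4.539 m.
Total stopping distance = 5.056 + 4.539 = 9.595 m, vs 8 m available — it cannot stop in time and overshoots by 9.595 − 8 = 1.595 m.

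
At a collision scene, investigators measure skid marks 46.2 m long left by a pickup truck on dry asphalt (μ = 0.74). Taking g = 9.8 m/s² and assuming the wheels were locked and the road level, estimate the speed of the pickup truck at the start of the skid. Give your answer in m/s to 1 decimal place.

Deceleration a = μg = 0.74 × 9.8 = 7.252 m/s².
v = √(2a·d) = √(2 × 7.252 × 46.2) = √670.085 = 25.8860 m/s.

Initial speed ≈ 25.9 m/s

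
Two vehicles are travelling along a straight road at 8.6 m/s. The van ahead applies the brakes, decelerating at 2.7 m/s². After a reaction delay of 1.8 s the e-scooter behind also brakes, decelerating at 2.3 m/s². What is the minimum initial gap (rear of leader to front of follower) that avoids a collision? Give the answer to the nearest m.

Minimum gap ≈ 18 m

Leader travels v²/(2a_L) = 73.960 / 5.400 = 13.696 m before stopping.
Follower covers v·t_r = 8.6000 × 1.8 = 15.480 m while reacting, then v²/(2a_F) = 73.960 / 4.600 = 16.078 m while braking, for a total of 15.480 + 16.078 = 31.558 m.
Since a_F ≤ a_L and the follower starts braking later, the follower is never slower than the leader, so the closest approach is when both have stopped.
Minimum gap = 31.558 − 13.696 = 17.862 m.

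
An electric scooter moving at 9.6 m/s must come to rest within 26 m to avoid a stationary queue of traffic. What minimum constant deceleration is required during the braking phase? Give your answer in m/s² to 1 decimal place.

Required deceleration ≈ 1.8 m/s²

v² = 2a·d ⇒ a = v²/(2d) = 9.6000² / (2 × 26.000) = 92.160 / 52.000 = 1.7723 m/s².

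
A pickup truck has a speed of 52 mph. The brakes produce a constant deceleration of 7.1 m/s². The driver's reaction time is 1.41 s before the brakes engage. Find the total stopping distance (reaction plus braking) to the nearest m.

52 mph × 0.44704 = 23.2461 m/s.
Reaction distance = v·t_r = 23.2461 × 1.41 = 32.777 m.
Braking distance = v²/(2a) = 23.2461² / (2 × 7.100) = 540.381 / 14.200 = 38.055 m.
Total = 32.777 + 38.055 = 70.832 m.

Total stopping distance ≈ 71 m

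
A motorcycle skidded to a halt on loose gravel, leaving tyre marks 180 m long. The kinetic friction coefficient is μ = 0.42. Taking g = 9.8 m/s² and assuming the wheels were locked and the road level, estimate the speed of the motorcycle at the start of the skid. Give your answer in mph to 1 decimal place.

Initial speed ≈ 86.1 mph

Deceleration a = μg = 0.42 × 9.8 = 4.116 m/s².
v = √(2a·d) = √(2 × 4.116 × 180) = √1481.760 = 38.4936 m/s.
= 38.4936 ÷ 0.44704 = 86.108 mph.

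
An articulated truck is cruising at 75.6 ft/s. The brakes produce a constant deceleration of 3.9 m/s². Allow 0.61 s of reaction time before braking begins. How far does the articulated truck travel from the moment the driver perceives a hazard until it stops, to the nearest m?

Total stopping distance ≈ 82 m

75.6 ft/s × 0.3048 = 23.0429 m/s.
Reaction distance = v·t_r = 23.0429 × 0.61 = 14.056 m.
Braking distance = v²/(2a) = 23.0429² / (2 × 3.900) = 530.975 / 7.800 = 68.074 m.
Total = 14.056 + 68.074 = 82.130 m.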